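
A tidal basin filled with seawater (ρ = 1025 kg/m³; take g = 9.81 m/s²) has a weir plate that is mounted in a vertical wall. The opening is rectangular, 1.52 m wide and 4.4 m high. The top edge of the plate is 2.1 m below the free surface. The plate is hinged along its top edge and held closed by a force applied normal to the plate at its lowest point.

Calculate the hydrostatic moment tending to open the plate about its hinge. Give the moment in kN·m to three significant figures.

M ≈ 745 kN·m

γ = ρg = 1025 × 9.81 / 1000 = 10.05525 kN/m³.
The centroid lies 4.4/2 = 2.2 m below the top edge, so the centroid depth is h_c = 2.1 + 2.2 = 4.3 m.
A = 1.52 × 4.4 = 6.688 m².
Resultant F = γ·h_c·A = 10.05525 × 4.3 × 6.688 = 289.173 kN.
I_c = b·h³/12 = 1.52 × 4.4³/12 = 10.79 m⁴.
Centre of pressure: y_p = y_c + I_c/(y_c·A) = 4.3 + 10.79/(4.3 × 6.688) = 4.3 + 0.375195 = 4.67519 m along the plane.
The resultant acts 2.2 + 0.375195 = 2.5752 m (along the plate) below the hinge at the top edge, so the moment about the hinge is M = F × 2.5752 = 289.173 × 2.5752 = 744.678 kN·m.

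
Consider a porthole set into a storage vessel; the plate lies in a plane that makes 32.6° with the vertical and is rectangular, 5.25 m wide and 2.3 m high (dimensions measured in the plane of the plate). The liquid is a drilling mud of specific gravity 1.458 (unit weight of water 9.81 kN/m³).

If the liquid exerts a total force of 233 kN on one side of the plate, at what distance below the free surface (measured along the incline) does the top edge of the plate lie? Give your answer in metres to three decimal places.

y_top ≈ 0.451 m

γ = 1.458 × 9.81 = 14.30298 kN/m³.
A = 5.25 × 2.3 = 12.075 m².
From F = γ·h_c·A, the centroid depth is h_c = 233/(14.30298 × 12.075) = 1.34909 m.
The plate makes 32.6° with the vertical, i.e. θ = 90° − 32.6° = 57.4° to the horizontal. Measuring y along the incline from the free-surface line, vertical depth h = y·sinθ with sinθ = 0.842452.
Along the incline, y_c = h_c/sinθ = 1.34909/0.842452 = 1.60139 m.
The centroid lies 2.3/2 = 1.15 m below the top edge, so the top edge sits at y_top = 1.60139 − 1.15 = 0.45139 m along the incline.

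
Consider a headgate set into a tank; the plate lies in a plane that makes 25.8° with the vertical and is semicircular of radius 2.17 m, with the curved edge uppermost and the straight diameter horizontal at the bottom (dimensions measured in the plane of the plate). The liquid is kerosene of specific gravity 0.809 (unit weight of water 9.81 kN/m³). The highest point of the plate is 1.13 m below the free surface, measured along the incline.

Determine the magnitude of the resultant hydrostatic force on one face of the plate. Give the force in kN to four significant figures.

F ≈ 125.7 kN

γ = 0.809 × 9.81 = 7.93629 kN/m³.
The plate makes 25.8° with the vertical, i.e. θ = 90° − 25.8° = 64.2° to the horizontal. Measuring y along the incline from the free-surface line, vertical depth h = y·sinθ with sinθ = 0.900319.
The centroid lies 4r/(3π) = 0.920977 m above the diameter, so r − 4r/(3π) = 2.17 − 0.920977 = 1.24902 m below the topmost point, so y_c = 1.13 + 1.24902 = 2.37902 m and h_c = 2.37902 × 0.900319 = 2.14188 m.
A = πr²/2 = π × 2.17²/2 = 7.39672 m².
Resultant F = γ·h_c·A = 7.93629 × 2.14188 × 7.39672 = 125.734 kN.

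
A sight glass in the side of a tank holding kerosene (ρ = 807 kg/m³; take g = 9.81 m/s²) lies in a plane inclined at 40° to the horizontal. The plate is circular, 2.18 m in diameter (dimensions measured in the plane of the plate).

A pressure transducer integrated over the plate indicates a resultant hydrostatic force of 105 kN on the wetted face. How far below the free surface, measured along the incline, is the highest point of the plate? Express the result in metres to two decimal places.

y_top ≈ 4.44 m

γ = ρg = 807 × 9.81 / 1000 = 7.91667 kN/m³.
A = π(1.09)² = 3.73253 m².
From F = γ·h_c·A, the centroid depth is h_c = 105/(7.91667 × 3.73253) = 3.55339 m.
Let θ = 40° be the plate's angle to the horizontal; measure y along the incline from where the plane meets the free surface. Vertical depth h = y·sinθ with sinθ = 0.642788.
Along the incline, y_c = h_c/sinθ = 3.55339/0.642788 = 5.52809 m.
The centroid is at the centre, 1.09 m below the top of the plate, so the highest point sits at y_top = 5.52809 − 1.09 = 4.43809 m along the incline.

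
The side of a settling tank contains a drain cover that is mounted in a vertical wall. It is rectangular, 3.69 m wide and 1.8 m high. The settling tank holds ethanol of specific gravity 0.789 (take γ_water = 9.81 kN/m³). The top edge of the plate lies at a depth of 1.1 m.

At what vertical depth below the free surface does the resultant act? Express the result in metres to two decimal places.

γ = 0.789 × 9.81 = 7.74009 kN/m³.
The centroid lies 1.8/2 = 0.9 m below the top edge, so the centroid depth is h_c = 1.1 + 0.9 = 2 m.
A = 3.69 × 1.8 = 6.642 m².
Resultant F = γ·h_c·A = 7.74009 × 2 × 6.642 = 102.819 kN.
I_c = b·h³/12 = 3.69 × 1.8³/12 = 1.79334 m⁴.
Centre of pressure: y_p = y_c + I_c/(y_c·A) = 2 + 1.79334/(2 × 6.642) = 2 + 0.135 = 2.135 m along the plane.

h_p = 2.14 m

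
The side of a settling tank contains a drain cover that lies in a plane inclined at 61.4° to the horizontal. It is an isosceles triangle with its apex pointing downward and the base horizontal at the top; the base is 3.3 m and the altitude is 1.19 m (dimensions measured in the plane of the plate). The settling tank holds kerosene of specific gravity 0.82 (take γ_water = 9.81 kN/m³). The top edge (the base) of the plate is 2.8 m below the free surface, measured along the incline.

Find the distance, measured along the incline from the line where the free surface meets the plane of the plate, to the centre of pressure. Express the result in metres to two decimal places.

y_p = 3.22 m

γ = 0.82 × 9.81 = 8.0442 kN/m³.
Let θ = 61.4° be the plate's angle to the horizontal; measure y along the incline from where the plane meets the free surface. Vertical depth h = y·sinθ with sinθ = 0.877983.
With the apex down, the centroid sits h/3 = 1.19/3 = 0.396667 m below the base (the top edge), so y_c = 2.8 + 0.396667 = 3.19667 m and h_c = 3.19667 × 0.877983 = 2.80662 m.
A = ½ × 3.3 × 1.19 = 1.9635 m².
Resultant F = γ·h_c·A = 8.0442 × 2.80662 × 1.9635 = 44.33 kN.
I_c = b·h³/36 = 3.3 × 1.19³/36 = 0.154473 m⁴.
Centre of pressure: y_p = y_c + I_c/(y_c·A) = 3.19667 + 0.154473/(3.19667 × 1.9635) = 3.19667 + 0.0246107 = 3.22128 m along the plane.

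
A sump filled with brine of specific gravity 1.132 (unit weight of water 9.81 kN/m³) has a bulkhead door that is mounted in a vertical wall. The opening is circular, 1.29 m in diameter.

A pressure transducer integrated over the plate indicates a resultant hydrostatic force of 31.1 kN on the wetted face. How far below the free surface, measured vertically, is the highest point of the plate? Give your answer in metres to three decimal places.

d_top ≈ 1.498 m

γ = 1.132 × 9.81 = 11.10492 kN/m³.
A = π(0.645)² = 1.30698 m².
From F = γ·h_c·A, the centroid depth is h_c = 31.1/(11.10492 × 1.30698) = 2.14277 m.
The centroid is at the centre, 0.645 m below the top of the plate, so the highest point sits at h_top = 2.14277 − 0.645 = 1.49777 m below the surface.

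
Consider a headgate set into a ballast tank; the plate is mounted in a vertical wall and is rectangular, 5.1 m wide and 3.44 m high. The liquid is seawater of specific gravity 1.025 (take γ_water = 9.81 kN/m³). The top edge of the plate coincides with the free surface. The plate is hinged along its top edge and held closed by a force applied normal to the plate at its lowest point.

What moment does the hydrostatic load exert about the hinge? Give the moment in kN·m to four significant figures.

γ = 1.025 × 9.81 = 10.05525 kN/m³.
The centroid lies 3.44/2 = 1.72 m below the top edge, so the centroid depth is h_c = 1.72 m.
A = 5.1 × 3.44 = 17.544 m².
Resultant F = γ·h_c·A = 10.05525 × 1.72 × 17.544 = 303.424 kN.
I_c = b·h³/12 = 5.1 × 3.44³/12 = 17.3007 m⁴.
Centre of pressure: y_p = y_c + I_c/(y_c·A) = 1.72 + 17.3007/(1.72 × 17.544) = 1.72 + 0.573333 = 2.29333 m along the plane.
The resultant acts 1.72 + 0.573333 = 2.29333 m (along the plate) below the hinge at the top edge, so the moment about the hinge is M = F × 2.29333 = 303.424 × 2.29333 = 695.851 kN·m.

M ≈ 695.9 kN·m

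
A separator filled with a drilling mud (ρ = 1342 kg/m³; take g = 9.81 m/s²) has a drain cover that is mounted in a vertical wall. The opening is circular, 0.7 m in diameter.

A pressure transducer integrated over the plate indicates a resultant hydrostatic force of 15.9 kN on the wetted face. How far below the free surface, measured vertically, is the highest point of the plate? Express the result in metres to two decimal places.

d_top ≈ 2.79 m

γ = ρg = 1342 × 9.81 / 1000 = 13.16502 kN/m³.
A = π(0.35)² = 0.384845 m².
From F = γ·h_c·A, the centroid depth is h_c = 15.9/(13.16502 × 0.384845) = 3.13827 m.
The centroid is at the centre, 0.35 m below the top of the plate, so the highest point sits at h_top = 3.13827 − 0.35 = 2.78827 m below the surface.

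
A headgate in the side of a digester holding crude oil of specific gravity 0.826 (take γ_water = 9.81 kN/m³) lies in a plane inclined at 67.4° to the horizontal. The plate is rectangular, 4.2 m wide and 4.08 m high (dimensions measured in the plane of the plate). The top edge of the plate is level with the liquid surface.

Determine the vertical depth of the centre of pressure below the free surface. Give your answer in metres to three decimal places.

h_p = 2.511 m

γ = 0.826 × 9.81 = 8.10306 kN/m³.
Let θ = 67.4° be the plate's angle to the horizontal; measure y along the incline from where the plane meets the free surface. Vertical depth h = y·sinθ with sinθ = 0.923210.
The centroid lies 4.08/2 = 2.04 m below the top edge, so y_c = 2.04 m and h_c = 2.04 × 0.923210 = 1.88335 m.
A = 4.2 × 4.08 = 17.136 m².
Resultant F = γ·h_c·A = 8.10306 × 1.88335 × 17.136 = 261.511 kN.
I_c = b·h³/12 = 4.2 × 4.08³/12 = 23.7711 m⁴.
Centre of pressure: y_p = y_c + I_c/(y_c·A) = 2.04 + 23.7711/(2.04 × 17.136) = 2.04 + 0.680001 = 2.72 m along the plane.
Vertically, h_p = y_p·sinθ = 2.72 × 0.923210 = 2.51113 m.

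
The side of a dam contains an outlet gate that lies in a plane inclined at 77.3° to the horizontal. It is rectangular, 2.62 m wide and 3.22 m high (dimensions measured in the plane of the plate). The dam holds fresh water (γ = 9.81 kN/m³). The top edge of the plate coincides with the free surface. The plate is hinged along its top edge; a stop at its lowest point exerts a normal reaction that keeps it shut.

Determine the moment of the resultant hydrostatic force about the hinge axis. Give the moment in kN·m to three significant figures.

M ≈ 279 kN·m

γ = 9.81 kN/m³.
Let θ = 77.3° be the plate's angle to the horizontal; measure y along the incline from where the plane meets the free surface. Vertical depth h = y·sinθ with sinθ = 0.975535.
The centroid lies 3.22/2 = 1.61 m below the top edge, so y_c = 1.61 m and h_c = 1.61 × 0.975535 = 1.57061 m.
A = 2.62 × 3.22 = 8.4364 m².
Resultant F = γ·h_c·A = 9.81 × 1.57061 × 8.4364 = 129.985 kN.
I_c = b·h³/12 = 2.62 × 3.22³/12 = 7.28933 m⁴.
Centre of pressure: y_p = y_c + I_c/(y_c·A) = 1.61 + 7.28933/(1.61 × 8.4364) = 1.61 + 0.536667 = 2.14667 m along the plane.
The resultant acts 1.61 + 0.536667 = 2.14667 m (along the plate) below the hinge at the top edge, so the moment about the hinge is M = F × 2.14667 = 129.985 × 2.14667 = 279.035 kN·m.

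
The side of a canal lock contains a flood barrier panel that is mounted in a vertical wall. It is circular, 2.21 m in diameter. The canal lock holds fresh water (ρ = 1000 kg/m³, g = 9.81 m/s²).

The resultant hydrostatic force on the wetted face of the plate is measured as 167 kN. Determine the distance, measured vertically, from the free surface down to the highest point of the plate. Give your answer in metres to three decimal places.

γ = ρg = 1000 × 9.81 = 9810 N/m³ = 9.81 kN/m³.
A = π(1.105)² = 3.83596 m².
From F = γ·h_c·A, the centroid depth is h_c = 167/(9.81 × 3.83596) = 4.43786 m.
The centroid is at the centre, 1.105 m below the top of the plate, so the highest point sits at h_top = 4.43786 − 1.105 = 3.33286 m below the surface.

d_top ≈ 3.333 m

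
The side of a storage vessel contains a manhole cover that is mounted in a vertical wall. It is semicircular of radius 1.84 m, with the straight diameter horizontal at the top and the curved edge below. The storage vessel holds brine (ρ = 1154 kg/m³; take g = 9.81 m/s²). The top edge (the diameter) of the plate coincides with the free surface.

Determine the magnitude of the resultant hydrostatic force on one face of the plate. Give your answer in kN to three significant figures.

γ = ρg = 1154 × 9.81 / 1000 = 11.32074 kN/m³.
The centroid of a semicircle lies 4r/(3π) = 0.78092 m from the diameter, here below the top edge, so the centroid depth is h_c = 0.78092 m.
A = πr²/2 = π × 1.84²/2 = 5.31809 m².
Resultant F = γ·h_c·A = 11.32074 × 0.78092 × 5.31809 = 47.0151 kN.

F ≈ 47.0 kN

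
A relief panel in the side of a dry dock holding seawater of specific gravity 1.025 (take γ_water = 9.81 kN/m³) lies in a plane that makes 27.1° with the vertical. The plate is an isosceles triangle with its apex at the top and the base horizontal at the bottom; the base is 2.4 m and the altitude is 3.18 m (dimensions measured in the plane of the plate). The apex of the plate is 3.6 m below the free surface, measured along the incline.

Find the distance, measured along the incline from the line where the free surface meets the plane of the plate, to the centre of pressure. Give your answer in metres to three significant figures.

y_p = 5.82 m

γ = 1.025 × 9.81 = 10.05525 kN/m³.
The plate makes 27.1° with the vertical, i.e. θ = 90° − 27.1° = 62.9° to the horizontal. Measuring y along the incline from the free-surface line, vertical depth h = y·sinθ with sinθ = 0.890213.
With the apex up, the centroid sits 2h/3 = 2 × 3.18/3 = 2.12 m below the apex, so y_c = 3.6 + 2.12 = 5.72 m and h_c = 5.72 × 0.890213 = 5.09202 m.
A = ½ × 2.4 × 3.18 = 3.816 m².
Resultant F = γ·h_c·A = 10.05525 × 5.09202 × 3.816 = 195.385 kN.
I_c = b·h³/36 = 2.4 × 3.18³/36 = 2.14383 m⁴.
Centre of pressure: y_p = y_c + I_c/(y_c·A) = 5.72 + 2.14383/(5.72 × 3.816) = 5.72 + 0.0982168 = 5.81822 m along the plane.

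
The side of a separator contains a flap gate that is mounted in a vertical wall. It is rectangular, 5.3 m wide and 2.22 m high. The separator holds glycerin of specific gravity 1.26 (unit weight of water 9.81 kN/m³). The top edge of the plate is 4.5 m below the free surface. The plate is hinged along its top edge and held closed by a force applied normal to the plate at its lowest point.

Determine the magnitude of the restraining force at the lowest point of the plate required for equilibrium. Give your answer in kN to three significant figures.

γ = 1.26 × 9.81 = 12.3606 kN/m³.
The centroid lies 2.22/2 = 1.11 m below the top edge, so the centroid depth is h_c = 4.5 + 1.11 = 5.61 m.
A = 5.3 × 2.22 = 11.766 m².
Resultant F = γ·h_c·A = 12.3606 × 5.61 × 11.766 = 815.889 kN.
I_c = b·h³/12 = 5.3 × 2.22³/12 = 4.8323 m⁴.
Centre of pressure: y_p = y_c + I_c/(y_c·A) = 5.61 + 4.8323/(5.61 × 11.766) = 5.61 + 0.0732086 = 5.68321 m along the plane.
The resultant acts 1.11 + 0.0732086 = 1.18321 m (along the plate) below the hinge at the top edge, so the moment about the hinge is M = F × 1.18321 = 815.889 × 1.18321 = 965.368 kN·m.
A normal force at the bottom, 2.22 m from the hinge, must supply this moment: P = 965.368/2.22 = 434.85 kN.

P ≈ 435 kN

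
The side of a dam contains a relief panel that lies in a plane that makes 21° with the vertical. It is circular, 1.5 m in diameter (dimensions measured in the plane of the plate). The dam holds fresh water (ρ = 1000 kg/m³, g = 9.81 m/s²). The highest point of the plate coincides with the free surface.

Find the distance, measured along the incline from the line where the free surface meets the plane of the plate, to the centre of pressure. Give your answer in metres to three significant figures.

γ = ρg = 1000 × 9.81 = 9810 N/m³ = 9.81 kN/m³.
The plate makes 21° with the vertical, i.e. θ = 90° − 21° = 69° to the horizontal. Measuring y along the incline from the free-surface line, vertical depth h = y·sinθ with sinθ = 0.933580.
The centroid is at the centre, 0.75 m below the top of the plate, so y_c = 0.75 m and h_c = 0.75 × 0.933580 = 0.700185 m.
A = π(0.75)² = 1.76715 m².
Resultant F = γ·h_c·A = 9.81 × 0.700185 × 1.76715 = 12.1382 kN.
I_c = πr⁴/4 = π × 0.75⁴/4 = 0.248505 m⁴.
Centre of pressure: y_p = y_c + I_c/(y_c·A) = 0.75 + 0.248505/(0.75 × 1.76715) = 0.75 + 0.1875 = 0.9375 m along the plane.

y_p = 0.938 m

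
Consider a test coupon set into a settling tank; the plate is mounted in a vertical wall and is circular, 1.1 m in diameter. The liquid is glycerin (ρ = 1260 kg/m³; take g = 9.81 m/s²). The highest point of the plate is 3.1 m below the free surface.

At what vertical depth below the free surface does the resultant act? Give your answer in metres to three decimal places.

γ = ρg = 1260 × 9.81 / 1000 = 12.3606 kN/m³.
The centroid is at the centre, 0.55 m below the top of the plate, so the centroid depth is h_c = 3.1 + 0.55 = 3.65 m.
A = π(0.55)² = 0.950332 m².
Resultant F = γ·h_c·A = 12.3606 × 3.65 × 0.950332 = 42.8754 kN.
I_c = πr⁴/4 = π × 0.55⁴/4 = 0.0718688 m⁴.
Centre of pressure: y_p = y_c + I_c/(y_c·A) = 3.65 + 0.0718688/(3.65 × 0.950332) = 3.65 + 0.0207192 = 3.67072 m along the plane.

h_p = 3.671 m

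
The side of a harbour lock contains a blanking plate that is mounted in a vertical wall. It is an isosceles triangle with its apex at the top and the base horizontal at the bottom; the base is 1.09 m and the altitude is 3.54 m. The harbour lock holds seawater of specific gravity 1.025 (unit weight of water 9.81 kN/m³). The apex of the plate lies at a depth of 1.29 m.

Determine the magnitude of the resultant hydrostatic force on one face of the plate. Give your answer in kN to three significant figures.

F ≈ 70.8 kN

γ = 1.025 × 9.81 = 10.05525 kN/m³.
With the apex up, the centroid sits 2h/3 = 2 × 3.54/3 = 2.36 m below the apex, so the centroid depth is h_c = 1.29 + 2.36 = 3.65 m.
A = ½ × 1.09 × 3.54 = 1.9293 m².
Resultant F = γ·h_c·A = 10.05525 × 3.65 × 1.9293 = 70.8085 kN.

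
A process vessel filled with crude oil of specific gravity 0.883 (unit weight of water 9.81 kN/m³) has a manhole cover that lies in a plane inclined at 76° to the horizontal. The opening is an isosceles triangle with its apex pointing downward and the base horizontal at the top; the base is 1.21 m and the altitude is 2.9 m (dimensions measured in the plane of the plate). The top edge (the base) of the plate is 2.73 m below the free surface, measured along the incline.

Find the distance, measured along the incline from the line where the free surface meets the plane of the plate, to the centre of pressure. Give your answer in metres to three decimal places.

γ = 0.883 × 9.81 = 8.66223 kN/m³.
Let θ = 76° be the plate's angle to the horizontal; measure y along the incline from where the plane meets the free surface. Vertical depth h = y·sinθ with sinθ = 0.970296.
With the apex down, the centroid sits h/3 = 2.9/3 = 0.966667 m below the base (the top edge), so y_c = 2.73 + 0.966667 = 3.69667 m and h_c = 3.69667 × 0.970296 = 3.58686 m.
A = ½ × 1.21 × 2.9 = 1.7545 m².
Resultant F = γ·h_c·A = 8.66223 × 3.58686 × 1.7545 = 54.5127 kN.
I_c = b·h³/36 = 1.21 × 2.9³/36 = 0.819741 m⁴.
Centre of pressure: y_p = y_c + I_c/(y_c·A) = 3.69667 + 0.819741/(3.69667 × 1.7545) = 3.69667 + 0.12639 = 3.82306 m along the plane.

y_p = 3.823 m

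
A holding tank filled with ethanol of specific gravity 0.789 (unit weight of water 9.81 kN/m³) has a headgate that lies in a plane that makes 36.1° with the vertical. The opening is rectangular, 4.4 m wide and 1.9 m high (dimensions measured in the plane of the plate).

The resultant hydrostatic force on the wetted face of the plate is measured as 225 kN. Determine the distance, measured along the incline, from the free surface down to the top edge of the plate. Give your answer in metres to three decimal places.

y_top ≈ 3.354 m

γ = 0.789 × 9.81 = 7.74009 kN/m³.
A = 4.4 × 1.9 = 8.36 m².
From F = γ·h_c·A, the centroid depth is h_c = 225/(7.74009 × 8.36) = 3.4772 m.
The plate makes 36.1° with the vertical, i.e. θ = 90° − 36.1° = 53.9° to the horizontal. Measuring y along the incline from the free-surface line, vertical depth h = y·sinθ with sinθ = 0.807990.
Along the incline, y_c = h_c/sinθ = 3.4772/0.807990 = 4.30352 m.
The centroid lies 1.9/2 = 0.95 m below the top edge, so the top edge sits at y_top = 4.30352 − 0.95 = 3.35352 m along the incline.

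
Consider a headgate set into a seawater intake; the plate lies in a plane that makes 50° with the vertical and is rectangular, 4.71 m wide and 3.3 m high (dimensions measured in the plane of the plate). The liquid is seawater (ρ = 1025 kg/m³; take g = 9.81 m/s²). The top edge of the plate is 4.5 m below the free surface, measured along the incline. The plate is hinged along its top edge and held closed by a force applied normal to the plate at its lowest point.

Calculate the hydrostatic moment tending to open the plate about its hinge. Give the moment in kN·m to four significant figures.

γ = ρg = 1025 × 9.81 / 1000 = 10.05525 kN/m³.
The plate makes 50° with the vertical, i.e. θ = 90° − 50° = 40° to the horizontal. Measuring y along the incline from the free-surface line, vertical depth h = y·sinθ with sinθ = 0.642788.
The centroid lies 3.3/2 = 1.65 m below the top edge, so y_c = 4.5 + 1.65 = 6.15 m and h_c = 6.15 × 0.642788 = 3.95315 m.
A = 4.71 × 3.3 = 15.543 m².
Resultant F = γ·h_c·A = 10.05525 × 3.95315 × 15.543 = 617.833 kN.
I_c = b·h³/12 = 4.71 × 3.3³/12 = 14.1053 m⁴.
Centre of pressure: y_p = y_c + I_c/(y_c·A) = 6.15 + 14.1053/(6.15 × 15.543) = 6.15 + 0.147561 = 6.29756 m along the plane.
The resultant acts 1.65 + 0.147561 = 1.79756 m (along the plate) below the hinge at the top edge, so the moment about the hinge is M = F × 1.79756 = 617.833 × 1.79756 = 1110.59 kN·m.

M ≈ 1111 kN·m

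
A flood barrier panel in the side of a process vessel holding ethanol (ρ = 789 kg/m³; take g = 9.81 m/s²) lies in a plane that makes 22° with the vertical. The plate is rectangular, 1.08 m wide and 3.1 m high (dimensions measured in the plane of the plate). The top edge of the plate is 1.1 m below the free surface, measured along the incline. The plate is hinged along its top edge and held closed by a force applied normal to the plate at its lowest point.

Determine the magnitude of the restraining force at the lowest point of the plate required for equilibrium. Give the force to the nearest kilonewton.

P ≈ 38 kN

γ = ρg = 789 × 9.81 / 1000 = 7.74009 kN/m³.
The plate makes 22° with the vertical, i.e. θ = 90° − 22° = 68° to the horizontal. Measuring y along the incline from the free-surface line, vertical depth h = y·sinθ with sinθ = 0.927184.
The centroid lies 3.1/2 = 1.55 m below the top edge, so y_c = 1.1 + 1.55 = 2.65 m and h_c = 2.65 × 0.927184 = 2.45704 m.
A = 1.08 × 3.1 = 3.348 m².
Resultant F = γ·h_c·A = 7.74009 × 2.45704 × 3.348 = 63.6713 kN.
I_c = b·h³/12 = 1.08 × 3.1³/12 = 2.68119 m⁴.
Centre of pressure: y_p = y_c + I_c/(y_c·A) = 2.65 + 2.68119/(2.65 × 3.348) = 2.65 + 0.302201 = 2.9522 m along the plane.
The resultant acts 1.55 + 0.302201 = 1.8522 m (along the plate) below the hinge at the top edge, so the moment about the hinge is M = F × 1.8522 = 63.6713 × 1.8522 = 117.932 kN·m.
A normal force at the bottom, 3.1 m from the hinge, must supply this moment: P = 117.932/3.1 = 38.0426 kN.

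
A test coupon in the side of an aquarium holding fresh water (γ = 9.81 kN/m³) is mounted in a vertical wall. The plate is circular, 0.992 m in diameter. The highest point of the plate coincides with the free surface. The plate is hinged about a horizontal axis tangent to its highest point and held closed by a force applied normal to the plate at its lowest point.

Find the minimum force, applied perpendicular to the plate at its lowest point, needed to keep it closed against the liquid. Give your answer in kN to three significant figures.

γ = 9.81 kN/m³.
The centroid is at the centre, 0.496 m below the top of the plate, so the centroid depth is h_c = 0.496 m.
A = π(0.496)² = 0.772882 m².
Resultant F = γ·h_c·A = 9.81 × 0.496 × 0.772882 = 3.76066 kN.
I_c = πr⁴/4 = π × 0.496⁴/4 = 0.0475353 m⁴.
Centre of pressure: y_p = y_c + I_c/(y_c·A) = 0.496 + 0.0475353/(0.496 × 0.772882) = 0.496 + 0.124 = 0.62 m along the plane.
The resultant acts 0.496 + 0.124 = 0.62 m (along the plate) below the hinge at the top edge, so the moment about the hinge is M = F × 0.62 = 3.76066 × 0.62 = 2.33161 kN·m.
A normal force at the bottom, 0.992 m from the hinge, must supply this moment: P = 2.33161/0.992 = 2.35041 kN.

P ≈ 2.35 kN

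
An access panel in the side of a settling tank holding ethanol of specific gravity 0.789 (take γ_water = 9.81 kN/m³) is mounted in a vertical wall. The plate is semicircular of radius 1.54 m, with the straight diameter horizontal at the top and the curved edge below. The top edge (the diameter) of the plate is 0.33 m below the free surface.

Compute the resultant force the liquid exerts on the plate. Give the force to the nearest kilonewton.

F ≈ 28 kN

γ = 0.789 × 9.81 = 7.74009 kN/m³.
The centroid of a semicircle lies 4r/(3π) = 0.653596 m from the diameter, here below the top edge, so the centroid depth is h_c = 0.33 + 0.653596 = 0.983596 m.
A = πr²/2 = π × 1.54²/2 = 3.7253 m².
Resultant F = γ·h_c·A = 7.74009 × 0.983596 × 3.7253 = 28.3612 kN.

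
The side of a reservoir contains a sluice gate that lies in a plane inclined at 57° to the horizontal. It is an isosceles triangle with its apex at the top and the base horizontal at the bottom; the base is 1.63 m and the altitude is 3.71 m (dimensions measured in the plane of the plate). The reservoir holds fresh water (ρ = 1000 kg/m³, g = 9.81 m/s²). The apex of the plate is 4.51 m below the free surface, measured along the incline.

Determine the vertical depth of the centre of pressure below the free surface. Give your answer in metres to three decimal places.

h_p = 5.949 m

γ = ρg = 1000 × 9.81 = 9810 N/m³ = 9.81 kN/m³.
Let θ = 57° be the plate's angle to the horizontal; measure y along the incline from where the plane meets the free surface. Vertical depth h = y·sinθ with sinθ = 0.838671.
With the apex up, the centroid sits 2h/3 = 2 × 3.71/3 = 2.47333 m below the apex, so y_c = 4.51 + 2.47333 = 6.98333 m and h_c = 6.98333 × 0.838671 = 5.85672 m.
A = ½ × 1.63 × 3.71 = 3.02365 m².
Resultant F = γ·h_c·A = 9.81 × 5.85672 × 3.02365 = 173.722 kN.
I_c = b·h³/36 = 1.63 × 3.71³/36 = 2.3121 m⁴.
Centre of pressure: y_p = y_c + I_c/(y_c·A) = 6.98333 + 2.3121/(6.98333 × 3.02365) = 6.98333 + 0.1095 = 7.09283 m along the plane.
Vertically, h_p = y_p·sinθ = 7.09283 × 0.838671 = 5.94855 m.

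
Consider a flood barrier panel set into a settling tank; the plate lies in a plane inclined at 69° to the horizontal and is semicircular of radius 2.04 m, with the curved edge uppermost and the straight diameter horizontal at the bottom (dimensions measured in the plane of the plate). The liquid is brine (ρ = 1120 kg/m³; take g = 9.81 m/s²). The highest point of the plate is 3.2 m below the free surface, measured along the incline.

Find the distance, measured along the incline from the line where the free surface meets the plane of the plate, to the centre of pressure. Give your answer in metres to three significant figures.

y_p = 4.44 m

γ = ρg = 1120 × 9.81 / 1000 = 10.9872 kN/m³.
Let θ = 69° be the plate's angle to the horizontal; measure y along the incline from where the plane meets the free surface. Vertical depth h = y·sinθ with sinθ = 0.933580.
The centroid lies 4r/(3π) = 0.865803 m above the diameter, so r − 4r/(3π) = 2.04 − 0.865803 = 1.1742 m below the topmost point, so y_c = 3.2 + 1.1742 = 4.3742 m and h_c = 4.3742 × 0.933580 = 4.08367 m.
A = πr²/2 = π × 2.04²/2 = 6.53703 m².
Resultant F = γ·h_c·A = 10.9872 × 4.08367 × 6.53703 = 293.304 kN.
I_c = (π/8 − 8/(9π))·r⁴ = 0.109757 × 2.04⁴ = 1.90087 m⁴.
Centre of pressure: y_p = y_c + I_c/(y_c·A) = 4.3742 + 1.90087/(4.3742 × 6.53703) = 4.3742 + 0.0664773 = 4.44068 m along the plane.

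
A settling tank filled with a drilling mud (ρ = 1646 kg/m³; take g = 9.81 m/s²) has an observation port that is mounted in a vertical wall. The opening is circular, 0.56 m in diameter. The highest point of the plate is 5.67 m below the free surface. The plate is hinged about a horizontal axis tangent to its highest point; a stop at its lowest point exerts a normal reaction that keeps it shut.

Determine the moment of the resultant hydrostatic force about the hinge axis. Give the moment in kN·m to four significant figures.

γ = ρg = 1646 × 9.81 / 1000 = 16.14726 kN/m³.
The centroid is at the centre, 0.28 m below the top of the plate, so the centroid depth is h_c = 5.67 + 0.28 = 5.95 m.
A = π(0.28)² = 0.246301 m².
Resultant F = γ·h_c·A = 16.14726 × 5.95 × 0.246301 = 23.6637 kN.
I_c = πr⁴/4 = π × 0.28⁴/4 = 0.0048275 m⁴.
Centre of pressure: y_p = y_c + I_c/(y_c·A) = 5.95 + 0.0048275/(5.95 × 0.246301) = 5.95 + 0.00329412 = 5.95329 m along the plane.
The resultant acts 0.28 + 0.00329412 = 0.283294 m (along the plate) below the hinge at the top edge, so the moment about the hinge is M = F × 0.283294 = 23.6637 × 0.283294 = 6.70378 kN·m.

M ≈ 6.704 kN·m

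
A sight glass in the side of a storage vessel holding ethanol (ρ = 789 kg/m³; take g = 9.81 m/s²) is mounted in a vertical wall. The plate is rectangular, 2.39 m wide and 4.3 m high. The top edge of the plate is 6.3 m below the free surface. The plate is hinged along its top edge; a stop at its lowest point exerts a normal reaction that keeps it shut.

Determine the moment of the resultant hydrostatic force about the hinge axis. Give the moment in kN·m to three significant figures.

γ = ρg = 789 × 9.81 / 1000 = 7.74009 kN/m³.
The centroid lies 4.3/2 = 2.15 m below the top edge, so the centroid depth is h_c = 6.3 + 2.15 = 8.45 m.
A = 2.39 × 4.3 = 10.277 m².
Resultant F = γ·h_c·A = 7.74009 × 8.45 × 10.277 = 672.154 kN.
I_c = b·h³/12 = 2.39 × 4.3³/12 = 15.8351 m⁴.
Centre of pressure: y_p = y_c + I_c/(y_c·A) = 8.45 + 15.8351/(8.45 × 10.277) = 8.45 + 0.182347 = 8.63235 m along the plane.
The resultant acts 2.15 + 0.182347 = 2.33235 m (along the plate) below the hinge at the top edge, so the moment about the hinge is M = F × 2.33235 = 672.154 × 2.33235 = 1567.7 kN·m.

M ≈ 1570 kN·m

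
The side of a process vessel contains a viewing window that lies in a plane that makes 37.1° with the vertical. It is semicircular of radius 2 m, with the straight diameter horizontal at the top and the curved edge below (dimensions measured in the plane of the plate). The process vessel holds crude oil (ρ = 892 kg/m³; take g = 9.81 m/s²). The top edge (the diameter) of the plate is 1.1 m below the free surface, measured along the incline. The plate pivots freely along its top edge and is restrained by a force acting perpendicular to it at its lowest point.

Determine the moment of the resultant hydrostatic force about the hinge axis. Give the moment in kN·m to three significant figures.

γ = ρg = 892 × 9.81 / 1000 = 8.75052 kN/m³.
The plate makes 37.1° with the vertical, i.e. θ = 90° − 37.1° = 52.9° to the horizontal. Measuring y along the incline from the free-surface line, vertical depth h = y·sinθ with sinθ = 0.797584.
The centroid of a semicircle lies 4r/(3π) = 0.848826 m from the diameter, here below the top edge, so y_c = 1.1 + 0.848826 = 1.94883 m and h_c = 1.94883 × 0.797584 = 1.55436 m.
A = πr²/2 = π × 2²/2 = 6.28319 m².
Resultant F = γ·h_c·A = 8.75052 × 1.55436 × 6.28319 = 85.4605 kN.
I_c = (π/8 − 8/(9π))·r⁴ = 0.109757 × 2⁴ = 1.75611 m⁴.
Centre of pressure: y_p = y_c + I_c/(y_c·A) = 1.94883 + 1.75611/(1.94883 × 6.28319) = 1.94883 + 0.143416 = 2.09225 m along the plane.
The resultant acts 0.848826 + 0.143416 = 0.992242 m (along the plate) below the hinge at the top edge, so the moment about the hinge is M = F × 0.992242 = 85.4605 × 0.992242 = 84.7975 kN·m.

M ≈ 84.8 kN·m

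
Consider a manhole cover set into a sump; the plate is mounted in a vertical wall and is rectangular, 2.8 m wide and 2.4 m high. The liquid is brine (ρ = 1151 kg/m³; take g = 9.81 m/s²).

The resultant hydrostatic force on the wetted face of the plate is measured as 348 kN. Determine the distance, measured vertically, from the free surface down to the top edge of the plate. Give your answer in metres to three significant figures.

γ = ρg = 1151 × 9.81 / 1000 = 11.29131 kN/m³.
A = 2.8 × 2.4 = 6.72 m².
From F = γ·h_c·A, the centroid depth is h_c = 348/(11.29131 × 6.72) = 4.58633 m.
The centroid lies 2.4/2 = 1.2 m below the top edge, so the top edge sits at h_top = 4.58633 − 1.2 = 3.38633 m below the surface.

d_top ≈ 3.39 m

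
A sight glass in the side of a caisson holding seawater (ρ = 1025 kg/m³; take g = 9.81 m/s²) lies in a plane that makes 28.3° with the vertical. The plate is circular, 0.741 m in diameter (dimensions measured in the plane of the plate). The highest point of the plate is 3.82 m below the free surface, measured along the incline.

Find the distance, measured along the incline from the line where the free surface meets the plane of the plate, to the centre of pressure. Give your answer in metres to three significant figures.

y_p = 4.20 m

γ = ρg = 1025 × 9.81 / 1000 = 10.05525 kN/m³.
The plate makes 28.3° with the vertical, i.e. θ = 90° − 28.3° = 61.7° to the horizontal. Measuring y along the incline from the free-surface line, vertical depth h = y·sinθ with sinθ = 0.880477.
The centroid is at the centre, 0.3705 m below the top of the plate, so y_c = 3.82 + 0.3705 = 4.1905 m and h_c = 4.1905 × 0.880477 = 3.68964 m.
A = π(0.3705)² = 0.431247 m².
Resultant F = γ·h_c·A = 10.05525 × 3.68964 × 0.431247 = 15.9994 kN.
I_c = πr⁴/4 = π × 0.3705⁴/4 = 0.0147994 m⁴.
Centre of pressure: y_p = y_c + I_c/(y_c·A) = 4.1905 + 0.0147994/(4.1905 × 0.431247) = 4.1905 + 0.0081894 = 4.19869 m along the plane.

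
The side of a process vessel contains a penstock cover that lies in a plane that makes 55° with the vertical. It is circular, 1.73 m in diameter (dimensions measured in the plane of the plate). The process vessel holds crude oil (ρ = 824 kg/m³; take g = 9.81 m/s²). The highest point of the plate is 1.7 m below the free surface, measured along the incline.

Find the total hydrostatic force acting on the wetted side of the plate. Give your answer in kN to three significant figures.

F ≈ 28.0 kN

γ = ρg = 824 × 9.81 / 1000 = 8.08344 kN/m³.
The plate makes 55° with the vertical, i.e. θ = 90° − 55° = 35° to the horizontal. Measuring y along the incline from the free-surface line, vertical depth h = y·sinθ with sinθ = 0.573576.
The centroid is at the centre, 0.865 m below the top of the plate, so y_c = 1.7 + 0.865 = 2.565 m and h_c = 2.565 × 0.573576 = 1.47122 m.
A = π(0.865)² = 2.35062 m².
Resultant F = γ·h_c·A = 8.08344 × 1.47122 × 2.35062 = 27.9548 kN.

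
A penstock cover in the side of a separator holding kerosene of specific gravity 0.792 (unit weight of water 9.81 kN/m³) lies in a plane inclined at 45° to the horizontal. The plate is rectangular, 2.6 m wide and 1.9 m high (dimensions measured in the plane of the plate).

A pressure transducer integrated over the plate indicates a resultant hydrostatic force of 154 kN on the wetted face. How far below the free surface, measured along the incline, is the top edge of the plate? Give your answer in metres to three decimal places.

γ = 0.792 × 9.81 = 7.76952 kN/m³.
A = 2.6 × 1.9 = 4.94 m².
From F = γ·h_c·A, the centroid depth is h_c = 154/(7.76952 × 4.94) = 4.01236 m.
Let θ = 45° be the plate's angle to the horizontal; measure y along the incline from where the plane meets the free surface. Vertical depth h = y·sinθ with sinθ = 0.707107.
Along the incline, y_c = h_c/sinθ = 4.01236/0.707107 = 5.67433 m.
The centroid lies 1.9/2 = 0.95 m below the top edge, so the top edge sits at y_top = 5.67433 − 0.95 = 4.72433 m along the incline.

y_top ≈ 4.724 m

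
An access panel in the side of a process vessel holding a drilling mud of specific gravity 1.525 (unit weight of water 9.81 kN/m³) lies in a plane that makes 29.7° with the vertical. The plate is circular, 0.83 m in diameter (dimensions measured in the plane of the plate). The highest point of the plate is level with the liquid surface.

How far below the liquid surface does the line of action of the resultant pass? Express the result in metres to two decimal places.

h_p = 0.45 m

γ = 1.525 × 9.81 = 14.96025 kN/m³.
The plate makes 29.7° with the vertical, i.e. θ = 90° − 29.7° = 60.3° to the horizontal. Measuring y along the incline from the free-surface line, vertical depth h = y·sinθ with sinθ = 0.868632.
The centroid is at the centre, 0.415 m below the top of the plate, so y_c = 0.415 m and h_c = 0.415 × 0.868632 = 0.360482 m.
A = π(0.415)² = 0.541061 m².
Resultant F = γ·h_c·A = 14.96025 × 0.360482 × 0.541061 = 2.91789 kN.
I_c = πr⁴/4 = π × 0.415⁴/4 = 0.023296 m⁴.
Centre of pressure: y_p = y_c + I_c/(y_c·A) = 0.415 + 0.023296/(0.415 × 0.541061) = 0.415 + 0.10375 = 0.51875 m along the plane.
Vertically, h_p = y_p·sinθ = 0.51875 × 0.868632 = 0.450603 m.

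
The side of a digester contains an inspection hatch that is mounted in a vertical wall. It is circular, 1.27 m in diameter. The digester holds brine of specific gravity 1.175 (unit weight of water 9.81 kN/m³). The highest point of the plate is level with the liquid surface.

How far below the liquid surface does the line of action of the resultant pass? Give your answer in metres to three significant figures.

γ = 1.175 × 9.81 = 11.52675 kN/m³.
The centroid is at the centre, 0.635 m below the top of the plate, so the centroid depth is h_c = 0.635 m.
A = π(0.635)² = 1.26677 m².
Resultant F = γ·h_c·A = 11.52675 × 0.635 × 1.26677 = 9.27211 kN.
I_c = πr⁴/4 = π × 0.635⁴/4 = 0.127698 m⁴.
Centre of pressure: y_p = y_c + I_c/(y_c·A) = 0.635 + 0.127698/(0.635 × 1.26677) = 0.635 + 0.15875 = 0.79375 m along the plane.

h_p = 0.794 m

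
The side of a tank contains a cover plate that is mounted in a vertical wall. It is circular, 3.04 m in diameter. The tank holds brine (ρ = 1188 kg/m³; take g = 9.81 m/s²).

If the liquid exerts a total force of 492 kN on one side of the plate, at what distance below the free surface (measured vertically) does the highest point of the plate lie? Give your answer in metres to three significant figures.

γ = ρg = 1188 × 9.81 / 1000 = 11.65428 kN/m³.
A = π(1.52)² = 7.25834 m².
From F = γ·h_c·A, the centroid depth is h_c = 492/(11.65428 × 7.25834) = 5.81624 m.
The centroid is at the centre, 1.52 m below the top of the plate, so the highest point sits at h_top = 5.81624 − 1.52 = 4.29624 m below the surface.

d_top ≈ 4.30 m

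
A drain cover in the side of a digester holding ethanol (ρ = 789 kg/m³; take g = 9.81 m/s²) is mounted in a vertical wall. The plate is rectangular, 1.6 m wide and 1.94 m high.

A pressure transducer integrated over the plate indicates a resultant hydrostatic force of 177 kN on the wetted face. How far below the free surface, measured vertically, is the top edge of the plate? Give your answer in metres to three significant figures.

d_top ≈ 6.40 m

γ = ρg = 789 × 9.81 / 1000 = 7.74009 kN/m³.
A = 1.6 × 1.94 = 3.104 m².
From F = γ·h_c·A, the centroid depth is h_c = 177/(7.74009 × 3.104) = 7.36725 m.
The centroid lies 1.94/2 = 0.97 m below the top edge, so the top edge sits at h_top = 7.36725 − 0.97 = 6.39725 m below the surface.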